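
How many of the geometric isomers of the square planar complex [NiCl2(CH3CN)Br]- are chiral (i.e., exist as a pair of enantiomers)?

0

In a square planar complex each vertex has one trans partner and two cis neighbours.
Working through the distinct placements yields 2 geometric isomers: Cl cis; Cl trans.
Each arrangement has an internal mirror plane or centre of symmetry, so none is chiral.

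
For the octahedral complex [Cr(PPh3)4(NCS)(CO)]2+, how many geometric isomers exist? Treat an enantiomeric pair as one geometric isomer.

2

Systematic placement gives 2 geometric isomers: NCS and CO mutually trans; NCS and CO mutually cis.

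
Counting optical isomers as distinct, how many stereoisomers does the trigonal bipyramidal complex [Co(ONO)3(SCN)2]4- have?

In a trigonal bipyramid the two axial positions differ from the three equatorial ones.
The distinct arrangements are (3 in all): SCN both equatorial; SCN one axial, one equatorial; SCN both axial.
Each arrangement has an internal mirror plane or centre of symmetry, so none is chiral.

3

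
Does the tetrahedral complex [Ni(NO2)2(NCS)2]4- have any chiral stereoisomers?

no

In a tetrahedral complex all four positions are equivalent and every pair of ligands is adjacent — there is no cis/trans distinction.
Only one geometric arrangement is possible.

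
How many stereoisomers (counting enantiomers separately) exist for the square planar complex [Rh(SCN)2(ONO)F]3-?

In a square planar complex each vertex has one trans partner and two cis neighbours.
The distinct arrangements are (2 in all): SCN cis; SCN trans.
Each arrangement has an internal mirror plane or centre of symmetry, so none is chiral.

2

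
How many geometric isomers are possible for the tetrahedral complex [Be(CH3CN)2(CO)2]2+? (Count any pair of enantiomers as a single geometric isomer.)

In a tetrahedral complex all four positions are equivalent and every pair of ligands is adjacent — there is no cis/trans distinction.
Only one geometric arrangement is possible.

1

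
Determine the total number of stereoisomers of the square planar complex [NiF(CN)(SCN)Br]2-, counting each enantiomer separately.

3

Working through the distinct placements yields 3 geometric isomers: (Br/F trans, CN/SCN trans); (Br/SCN trans, CN/F trans); (Br/CN trans, F/SCN trans).
Each arrangement has an internal mirror plane or centre of symmetry, so none is chiral.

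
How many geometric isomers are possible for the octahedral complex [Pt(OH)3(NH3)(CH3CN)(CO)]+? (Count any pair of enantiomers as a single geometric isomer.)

The six octahedral sites form three mutually perpendicular trans pairs.
There are 4 geometric isomers: OH mer (3 arrangements); OH fac (chiral).

4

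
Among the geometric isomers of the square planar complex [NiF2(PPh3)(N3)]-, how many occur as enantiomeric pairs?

0

A square has two trans pairs of vertices; adjacent vertices are cis.
There are 2 geometric isomers: F cis; F trans.
Each arrangement has an internal mirror plane or centre of symmetry, so none is chiral.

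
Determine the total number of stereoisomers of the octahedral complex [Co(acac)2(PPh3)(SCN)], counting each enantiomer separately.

3

In an octahedral complex each vertex has one trans partner and four cis neighbours.
Each acac is bidentate and must span two cis positions.
Systematic placement gives 2 geometric isomers: PPh3 and SCN mutually trans; PPh3 and SCN mutually cis (chiral).
One of these lacks any improper symmetry element and so occurs as an enantiomeric pair, giving 2 + 1 = 3 stereoisomers in total.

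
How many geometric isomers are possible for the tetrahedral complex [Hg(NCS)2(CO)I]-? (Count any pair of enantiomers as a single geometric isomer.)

All four vertices of a tetrahedron are equivalent and mutually adjacent, so cis/trans isomerism cannot arise.
Only one geometric arrangement is possible.

1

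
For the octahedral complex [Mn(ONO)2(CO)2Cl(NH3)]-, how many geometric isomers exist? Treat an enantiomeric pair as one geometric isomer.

6

There are 6 geometric isomers: ONO trans, CO trans; ONO cis, CO trans; ONO trans, CO cis; ONO cis, CO cis (3 arrangements, 2 chiral).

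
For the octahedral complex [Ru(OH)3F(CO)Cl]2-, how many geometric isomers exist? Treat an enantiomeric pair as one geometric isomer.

4

In an octahedral complex each vertex has one trans partner and four cis neighbours.
There are 4 geometric isomers: OH mer (3 arrangements); OH fac (chiral).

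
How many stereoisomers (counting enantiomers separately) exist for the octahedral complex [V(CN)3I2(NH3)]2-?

3

In an octahedral complex each vertex has one trans partner and four cis neighbours.
There are 3 geometric isomers: CN mer, I cis; CN mer, I trans; CN fac, I cis.
Each arrangement has an internal mirror plane or centre of symmetry, so none is chiral.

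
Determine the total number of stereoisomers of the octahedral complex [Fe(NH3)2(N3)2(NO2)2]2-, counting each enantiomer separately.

6

An octahedron has six vertices in three trans pairs; every non-trans pair is cis.
Systematic placement gives 5 geometric isomers: NH3 trans, N3 trans, NO2 trans; NH3 cis, N3 trans, NO2 cis; NH3 cis, N3 cis, NO2 trans; NH3 cis, N3 cis, NO2 cis (chiral); NH3 trans, N3 cis, NO2 cis.
One of these lacks any improper symmetry element and so occurs as an enantiomeric pair, giving 5 + 1 = 6 stereoisomers in total.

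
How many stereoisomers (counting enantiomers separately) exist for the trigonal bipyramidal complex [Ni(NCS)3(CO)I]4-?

4

There are 4 geometric isomers: CO axial, I axial; CO axial, I equatorial; CO equatorial, I axial; CO equatorial, I equatorial.
Each arrangement has an internal mirror plane or centre of symmetry, so none is chiral.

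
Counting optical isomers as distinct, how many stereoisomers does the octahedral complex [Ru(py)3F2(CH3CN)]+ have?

The six octahedral sites form three mutually perpendicular trans pairs.
The distinct arrangements are (3 in all): py mer, F cis; py mer, F trans; py fac, F cis.
Each arrangement has an internal mirror plane or centre of symmetry, so none is chiral.

3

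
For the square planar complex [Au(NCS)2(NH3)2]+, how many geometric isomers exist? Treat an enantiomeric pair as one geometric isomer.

2

Working through the distinct placements yields 2 geometric isomers: NCS cis; NCS trans.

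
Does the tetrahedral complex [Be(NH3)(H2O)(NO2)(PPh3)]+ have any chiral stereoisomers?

yes

In a tetrahedral complex all four positions are equivalent and every pair of ligands is adjacent — there is no cis/trans distinction.
Only one geometric arrangement is possible; it has no improper symmetry element, so it exists as a pair of enantiomers (2 stereoisomers).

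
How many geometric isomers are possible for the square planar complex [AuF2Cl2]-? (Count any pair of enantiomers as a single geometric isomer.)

In a square planar complex each vertex has one trans partner and two cis neighbours.
Working through the distinct placements yields 2 geometric isomers: F cis; F trans.

2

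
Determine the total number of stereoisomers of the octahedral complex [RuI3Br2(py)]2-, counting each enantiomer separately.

In an octahedral complex each vertex has one trans partner and four cis neighbours.
There are 3 geometric isomers: I mer, Br trans; I fac, Br cis; I mer, Br cis.
Each arrangement has an internal mirror plane or centre of symmetry, so none is chiral.

3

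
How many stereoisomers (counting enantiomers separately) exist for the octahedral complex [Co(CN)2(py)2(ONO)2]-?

6

In an octahedral complex each vertex has one trans partner and four cis neighbours.
The distinct arrangements are (5 in all): CN trans, py trans, ONO trans; CN trans, py cis, ONO cis; CN cis, py trans, ONO cis; CN cis, py cis, ONO cis (chiral); CN cis, py cis, ONO trans.
One of these lacks any improper symmetry element and so occurs as an enantiomeric pair, giving 5 + 1 = 6 stereoisomers in total.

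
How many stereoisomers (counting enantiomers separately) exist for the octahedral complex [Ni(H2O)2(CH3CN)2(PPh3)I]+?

8

The six octahedral sites form three mutually perpendicular trans pairs.
The distinct arrangements are (6 in all): H2O trans, CH3CN trans; H2O cis, CH3CN trans; H2O cis, CH3CN cis (3 arrangements, 2 chiral); H2O trans, CH3CN cis.
Of these, 2 lack any improper symmetry element and so occur as enantiomeric pairs, giving 6 + 2 = 8 stereoisomers in total.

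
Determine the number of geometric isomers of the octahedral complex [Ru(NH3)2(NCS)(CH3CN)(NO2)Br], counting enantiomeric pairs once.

9

The six octahedral sites form three mutually perpendicular trans pairs.
Systematic enumeration (placing each ligand type in turn and discarding arrangements equivalent by rotation or reflection) gives 9 geometric isomers.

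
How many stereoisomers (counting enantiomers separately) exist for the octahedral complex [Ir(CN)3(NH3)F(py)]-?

5

In an octahedral complex each vertex has one trans partner and four cis neighbours.
The distinct arrangements are (4 in all): CN mer (3 arrangements); CN fac (chiral).
One of these lacks any improper symmetry element and so occurs as an enantiomeric pair, giving 4 + 1 = 5 stereoisomers in total.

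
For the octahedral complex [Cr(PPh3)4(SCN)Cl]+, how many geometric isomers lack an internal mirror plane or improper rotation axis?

An octahedron has six vertices in three trans pairs; every non-trans pair is cis.
There are 2 geometric isomers: SCN and Cl mutually cis; SCN and Cl mutually trans.
Each arrangement has an internal mirror plane or centre of symmetry, so none is chiral.

0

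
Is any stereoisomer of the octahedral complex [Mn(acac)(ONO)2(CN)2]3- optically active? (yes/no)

yes

An octahedron has six vertices in three trans pairs; every non-trans pair is cis.
Each acac is bidentate and must span two cis positions.
Systematic placement gives 3 geometric isomers: ONO cis, CN trans; ONO cis, CN cis (chiral); ONO trans, CN cis.
One of these lacks any improper symmetry element and so occurs as an enantiomeric pair, giving 3 + 1 = 4 stereoisomers in total.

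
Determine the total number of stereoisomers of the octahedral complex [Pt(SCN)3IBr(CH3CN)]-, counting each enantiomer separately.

5

In an octahedral complex each vertex has one trans partner and four cis neighbours.
There are 4 geometric isomers: SCN mer (3 arrangements); SCN fac (chiral).
One of these lacks any improper symmetry element and so occurs as an enantiomeric pair, giving 4 + 1 = 5 stereoisomers in total.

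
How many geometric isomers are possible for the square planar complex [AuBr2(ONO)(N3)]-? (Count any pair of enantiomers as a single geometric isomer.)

There are 2 geometric isomers: Br cis; Br trans.

2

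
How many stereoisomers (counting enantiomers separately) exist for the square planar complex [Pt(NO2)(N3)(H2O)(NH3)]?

3

A square has two trans pairs of vertices; adjacent vertices are cis.
There are 3 geometric isomers: (H2O/NH3 trans, N3/NO2 trans); (H2O/NO2 trans, N3/NH3 trans); (H2O/N3 trans, NH3/NO2 trans).
Each arrangement has an internal mirror plane or centre of symmetry, so none is chiral.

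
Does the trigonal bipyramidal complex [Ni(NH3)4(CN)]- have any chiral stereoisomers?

Systematic placement gives 2 geometric isomers: CN axial; CN equatorial.
Each arrangement has an internal mirror plane or centre of symmetry, so none is chiral.

no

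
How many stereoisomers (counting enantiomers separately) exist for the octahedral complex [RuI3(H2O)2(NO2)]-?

3

In an octahedral complex each vertex has one trans partner and four cis neighbours.
Working through the distinct placements yields 3 geometric isomers: I mer, H2O trans; I fac, H2O cis; I mer, H2O cis.
Each arrangement has an internal mirror plane or centre of symmetry, so none is chiral.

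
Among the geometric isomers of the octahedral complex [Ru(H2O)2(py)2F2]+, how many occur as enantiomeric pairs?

1

The six octahedral sites form three mutually perpendicular trans pairs.
There are 5 geometric isomers: H2O trans, py trans, F trans; H2O cis, py cis, F trans; H2O cis, py trans, F cis; H2O cis, py cis, F cis (chiral); H2O trans, py cis, F cis.
One of these lacks any improper symmetry element and so occurs as an enantiomeric pair, giving 5 + 1 = 6 stereoisomers in total.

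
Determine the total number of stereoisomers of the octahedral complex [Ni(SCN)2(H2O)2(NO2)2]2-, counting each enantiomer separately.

In an octahedral complex each vertex has one trans partner and four cis neighbours.
Systematic placement gives 5 geometric isomers: SCN trans, H2O trans, NO2 trans; SCN cis, H2O trans, NO2 cis; SCN trans, H2O cis, NO2 cis; SCN cis, H2O cis, NO2 cis (chiral); SCN cis, H2O cis, NO2 trans.
One of these lacks any improper symmetry element and so occurs as an enantiomeric pair, giving 5 + 1 = 6 stereoisomers in total.

6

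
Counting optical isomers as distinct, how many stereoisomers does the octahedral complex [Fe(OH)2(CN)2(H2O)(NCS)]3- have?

The distinct arrangements are (6 in all): OH trans, CN trans; OH cis, CN trans; OH trans, CN cis; OH cis, CN cis (3 arrangements, 2 chiral).
Of these, 2 lack any improper symmetry element and so occur as enantiomeric pairs, giving 6 + 2 = 8 stereoisomers in total.

8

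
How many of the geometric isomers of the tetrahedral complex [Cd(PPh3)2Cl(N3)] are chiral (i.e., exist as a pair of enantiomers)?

In a tetrahedral complex all four positions are equivalent and every pair of ligands is adjacent — there is no cis/trans distinction.
Only one geometric arrangement is possible.

0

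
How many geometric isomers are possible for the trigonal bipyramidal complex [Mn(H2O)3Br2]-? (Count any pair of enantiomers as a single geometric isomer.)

The distinct arrangements are (3 in all): Br both axial; Br one axial, one equatorial; Br both equatorial.

3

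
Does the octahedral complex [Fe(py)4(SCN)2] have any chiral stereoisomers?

The six octahedral sites form three mutually perpendicular trans pairs.
The distinct arrangements are (2 in all): SCN trans; SCN cis.
Each arrangement has an internal mirror plane or centre of symmetry, so none is chiral.

no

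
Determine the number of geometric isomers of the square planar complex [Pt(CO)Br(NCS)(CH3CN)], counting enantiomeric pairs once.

In a square planar complex each vertex has one trans partner and two cis neighbours.
The distinct arrangements are (3 in all): (Br/CO trans, CH3CN/NCS trans); (Br/NCS trans, CH3CN/CO trans); (Br/CH3CN trans, CO/NCS trans).

3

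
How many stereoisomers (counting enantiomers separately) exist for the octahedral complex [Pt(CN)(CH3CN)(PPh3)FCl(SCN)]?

An octahedron has six vertices in three trans pairs; every non-trans pair is cis.
Exhaustive case analysis gives 15 geometric isomers.
Of these, 15 lack any improper symmetry element and so occur as enantiomeric pairs, giving 15 + 15 = 30 stereoisomers in total.

30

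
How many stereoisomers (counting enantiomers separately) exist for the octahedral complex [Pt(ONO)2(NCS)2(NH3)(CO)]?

In an octahedral complex each vertex has one trans partner and four cis neighbours.
Systematic placement gives 6 geometric isomers: ONO trans, NCS cis; ONO cis, NCS cis (3 arrangements, 2 chiral); ONO trans, NCS trans; ONO cis, NCS trans.
Of these, 2 lack any improper symmetry element and so occur as enantiomeric pairs, giving 6 + 2 = 8 stereoisomers in total.

8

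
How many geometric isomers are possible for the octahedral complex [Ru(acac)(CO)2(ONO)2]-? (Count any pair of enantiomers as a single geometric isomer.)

3

Each acac is bidentate and must span two cis positions.
Working through the distinct placements yields 3 geometric isomers: CO trans, ONO cis; CO cis, ONO cis (chiral); CO cis, ONO trans.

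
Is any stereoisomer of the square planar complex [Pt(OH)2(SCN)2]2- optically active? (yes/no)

no

A square has two trans pairs of vertices; adjacent vertices are cis.
Working through the distinct placements yields 2 geometric isomers: OH cis; OH trans.
Each arrangement has an internal mirror plane or centre of symmetry, so none is chiral.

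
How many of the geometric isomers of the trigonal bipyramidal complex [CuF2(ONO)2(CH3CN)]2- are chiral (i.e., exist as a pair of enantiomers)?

A trigonal bipyramid has two axial and three equatorial sites, which are chemically inequivalent.
Exhaustive case analysis gives 5 geometric isomers.
One of these lacks any improper symmetry element and so occurs as an enantiomeric pair, giving 5 + 1 = 6 stereoisomers in total.

1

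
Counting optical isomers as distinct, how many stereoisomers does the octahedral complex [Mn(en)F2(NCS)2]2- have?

4

Each en is bidentate and must span two cis positions.
Working through the distinct placements yields 3 geometric isomers: F trans, NCS cis; F cis, NCS cis (chiral); F cis, NCS trans.
One of these lacks any improper symmetry element and so occurs as an enantiomeric pair, giving 3 + 1 = 4 stereoisomers in total.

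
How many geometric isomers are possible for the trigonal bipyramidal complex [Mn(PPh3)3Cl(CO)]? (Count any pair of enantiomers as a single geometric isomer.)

A trigonal bipyramid has two axial and three equatorial sites, which are chemically inequivalent.
Working through the distinct placements yields 4 geometric isomers: Cl axial, CO axial; Cl equatorial, CO axial; Cl axial, CO equatorial; Cl equatorial, CO equatorial.

4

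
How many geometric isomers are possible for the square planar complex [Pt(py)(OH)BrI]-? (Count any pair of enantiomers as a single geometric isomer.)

There are 3 geometric isomers: (Br/OH trans, I/py trans); (Br/py trans, I/OH trans); (Br/I trans, OH/py trans).

3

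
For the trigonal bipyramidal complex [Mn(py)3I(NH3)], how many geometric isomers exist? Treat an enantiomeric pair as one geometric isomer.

A trigonal bipyramid has two axial and three equatorial sites, which are chemically inequivalent.
Working through the distinct placements yields 4 geometric isomers: I axial, NH3 axial; I axial, NH3 equatorial; I equatorial, NH3 axial; I equatorial, NH3 equatorial.

4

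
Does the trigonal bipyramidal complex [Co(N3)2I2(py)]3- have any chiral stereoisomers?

yes

A trigonal bipyramid has two axial and three equatorial sites, which are chemically inequivalent.
Exhaustive case analysis gives 5 geometric isomers.
One of these lacks any improper symmetry element and so occurs as an enantiomeric pair, giving 5 + 1 = 6 stereoisomers in total.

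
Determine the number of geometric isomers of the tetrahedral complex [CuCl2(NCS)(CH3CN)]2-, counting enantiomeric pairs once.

1

All four vertices of a tetrahedron are equivalent and mutually adjacent, so cis/trans isomerism cannot arise.
Only one geometric arrangement is possible.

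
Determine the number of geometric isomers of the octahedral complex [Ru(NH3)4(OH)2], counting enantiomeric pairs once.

2

Working through the distinct placements yields 2 geometric isomers: OH trans; OH cis.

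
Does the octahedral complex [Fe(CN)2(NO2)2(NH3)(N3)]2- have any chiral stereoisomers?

yes

The six octahedral sites form three mutually perpendicular trans pairs.
Systematic placement gives 6 geometric isomers: CN trans, NO2 trans; CN trans, NO2 cis; CN cis, NO2 trans; CN cis, NO2 cis (3 arrangements, 2 chiral).
Of these, 2 lack any improper symmetry element and so occur as enantiomeric pairs, giving 6 + 2 = 8 stereoisomers in total.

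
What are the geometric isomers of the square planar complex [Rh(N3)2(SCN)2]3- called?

A square has two trans pairs of vertices; adjacent vertices are cis.
Working through the distinct placements yields 2 geometric isomers: N3 cis; N3 trans.

cis and trans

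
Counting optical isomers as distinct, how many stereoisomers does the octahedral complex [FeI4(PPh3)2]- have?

2

There are 2 geometric isomers: PPh3 trans; PPh3 cis.
Each arrangement has an internal mirror plane or centre of symmetry, so none is chiral.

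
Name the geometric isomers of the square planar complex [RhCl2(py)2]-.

In a square planar complex each vertex has one trans partner and two cis neighbours.
The distinct arrangements are (2 in all): Cl cis; Cl trans.

cis and trans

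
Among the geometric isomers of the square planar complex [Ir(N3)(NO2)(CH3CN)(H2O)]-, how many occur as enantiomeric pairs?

0

Working through the distinct placements yields 3 geometric isomers: (CH3CN/N3 trans, H2O/NO2 trans); (CH3CN/NO2 trans, H2O/N3 trans); (CH3CN/H2O trans, N3/NO2 trans).
Each arrangement has an internal mirror plane or centre of symmetry, so none is chiral.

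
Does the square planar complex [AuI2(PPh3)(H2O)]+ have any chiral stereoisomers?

no

In a square planar complex each vertex has one trans partner and two cis neighbours.
The distinct arrangements are (2 in all): I cis; I trans.
Each arrangement has an internal mirror plane or centre of symmetry, so none is chiral.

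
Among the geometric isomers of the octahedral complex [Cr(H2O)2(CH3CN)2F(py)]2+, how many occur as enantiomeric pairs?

2

In an octahedral complex each vertex has one trans partner and four cis neighbours.
There are 6 geometric isomers: H2O cis, CH3CN trans; H2O trans, CH3CN trans; H2O cis, CH3CN cis (3 arrangements, 2 chiral); H2O trans, CH3CN cis.
Of these, 2 lack any improper symmetry element and so occur as enantiomeric pairs, giving 6 + 2 = 8 stereoisomers in total.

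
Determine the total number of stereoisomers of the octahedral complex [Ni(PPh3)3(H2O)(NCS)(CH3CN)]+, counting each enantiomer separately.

The six octahedral sites form three mutually perpendicular trans pairs.
Systematic placement gives 4 geometric isomers: PPh3 mer (3 arrangements); PPh3 fac (chiral).
One of these lacks any improper symmetry element and so occurs as an enantiomeric pair, giving 4 + 1 = 5 stereoisomers in total.

5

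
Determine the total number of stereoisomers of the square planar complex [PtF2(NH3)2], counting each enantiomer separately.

2

A square has two trans pairs of vertices; adjacent vertices are cis.
There are 2 geometric isomers: F cis; F trans.
Each arrangement has an internal mirror plane or centre of symmetry, so none is chiral.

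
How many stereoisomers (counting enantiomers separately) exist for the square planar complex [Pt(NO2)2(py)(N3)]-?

Systematic placement gives 2 geometric isomers: NO2 cis; NO2 trans.
Each arrangement has an internal mirror plane or centre of symmetry, so none is chiral.

2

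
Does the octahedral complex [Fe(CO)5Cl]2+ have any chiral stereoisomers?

An octahedron has six vertices in three trans pairs; every non-trans pair is cis.
Only one geometric arrangement is possible.

no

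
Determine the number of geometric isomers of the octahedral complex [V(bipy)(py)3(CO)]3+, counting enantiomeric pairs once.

In an octahedral complex each vertex has one trans partner and four cis neighbours.
Each bipy is bidentate and must span two cis positions.
Working through the distinct placements yields 2 geometric isomers: py mer; py fac.

2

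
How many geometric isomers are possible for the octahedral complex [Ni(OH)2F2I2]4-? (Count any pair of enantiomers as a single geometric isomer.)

The six octahedral sites form three mutually perpendicular trans pairs.
Working through the distinct placements yields 5 geometric isomers: OH trans, F trans, I trans; OH cis, F trans, I cis; OH trans, F cis, I cis; OH cis, F cis, I cis (chiral); OH cis, F cis, I trans.

5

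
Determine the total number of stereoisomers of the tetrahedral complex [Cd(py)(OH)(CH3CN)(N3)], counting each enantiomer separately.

In a tetrahedral complex all four positions are equivalent and every pair of ligands is adjacent — there is no cis/trans distinction.
Only one geometric arrangement is possible; it has no improper symmetry element, so it exists as a pair of enantiomers (2 stereoisomers).

2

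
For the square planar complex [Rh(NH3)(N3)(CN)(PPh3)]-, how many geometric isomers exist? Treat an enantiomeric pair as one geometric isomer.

The distinct arrangements are (3 in all): (CN/NH3 trans, N3/PPh3 trans); (CN/PPh3 trans, N3/NH3 trans); (CN/N3 trans, NH3/PPh3 trans).

3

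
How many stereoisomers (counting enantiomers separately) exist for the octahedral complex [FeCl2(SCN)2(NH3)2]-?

6

An octahedron has six vertices in three trans pairs; every non-trans pair is cis.
Working through the distinct placements yields 5 geometric isomers: Cl trans, SCN trans, NH3 trans; Cl trans, SCN cis, NH3 cis; Cl cis, SCN trans, NH3 cis; Cl cis, SCN cis, NH3 cis (chiral); Cl cis, SCN cis, NH3 trans.
One of these lacks any improper symmetry element and so occurs as an enantiomeric pair, giving 5 + 1 = 6 stereoisomers in total.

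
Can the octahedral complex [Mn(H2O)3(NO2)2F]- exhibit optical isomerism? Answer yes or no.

The six octahedral sites form three mutually perpendicular trans pairs.
The distinct arrangements are (3 in all): H2O mer, NO2 trans; H2O fac, NO2 cis; H2O mer, NO2 cis.
Each arrangement has an internal mirror plane or centre of symmetry, so none is chiral.

no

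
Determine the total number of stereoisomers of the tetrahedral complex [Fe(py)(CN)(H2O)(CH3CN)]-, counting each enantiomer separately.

2

In a tetrahedral complex all four positions are equivalent and every pair of ligands is adjacent — there is no cis/trans distinction.
Only one geometric arrangement is possible; it has no improper symmetry element, so it exists as a pair of enantiomers (2 stereoisomers).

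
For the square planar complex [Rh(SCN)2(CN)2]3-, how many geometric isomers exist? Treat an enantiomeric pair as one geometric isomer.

2

A square has two trans pairs of vertices; adjacent vertices are cis.
There are 2 geometric isomers: SCN cis; SCN trans.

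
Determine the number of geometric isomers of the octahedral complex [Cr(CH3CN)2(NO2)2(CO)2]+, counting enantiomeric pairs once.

An octahedron has six vertices in three trans pairs; every non-trans pair is cis.
There are 5 geometric isomers: CH3CN trans, NO2 trans, CO trans; CH3CN trans, NO2 cis, CO cis; CH3CN cis, NO2 trans, CO cis; CH3CN cis, NO2 cis, CO cis (chiral); CH3CN cis, NO2 cis, CO trans.

5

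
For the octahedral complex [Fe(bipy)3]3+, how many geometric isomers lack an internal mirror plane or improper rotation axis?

1

Each bipy is bidentate and must span two cis positions.
Only one geometric arrangement is possible; it has no improper symmetry element, so it exists as a pair of enantiomers (2 stereoisomers).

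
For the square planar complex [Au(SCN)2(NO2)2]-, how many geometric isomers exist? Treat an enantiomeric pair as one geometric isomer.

2

A square has two trans pairs of vertices; adjacent vertices are cis.
Systematic placement gives 2 geometric isomers: SCN cis; SCN trans.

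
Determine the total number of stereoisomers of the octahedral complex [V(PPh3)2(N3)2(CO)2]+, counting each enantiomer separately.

6

An octahedron has six vertices in three trans pairs; every non-trans pair is cis.
There are 5 geometric isomers: PPh3 trans, N3 trans, CO trans; PPh3 cis, N3 cis, CO trans; PPh3 trans, N3 cis, CO cis; PPh3 cis, N3 cis, CO cis (chiral); PPh3 cis, N3 trans, CO cis.
One of these lacks any improper symmetry element and so occurs as an enantiomeric pair, giving 5 + 1 = 6 stereoisomers in total.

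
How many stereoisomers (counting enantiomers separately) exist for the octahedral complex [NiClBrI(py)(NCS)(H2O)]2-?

30

In an octahedral complex each vertex has one trans partner and four cis neighbours.
Systematic enumeration (placing each ligand type in turn and discarding arrangements equivalent by rotation or reflection) gives 15 geometric isomers.
Of these, 15 lack any improper symmetry element and so occur as enantiomeric pairs, giving 15 + 15 = 30 stereoisomers in total.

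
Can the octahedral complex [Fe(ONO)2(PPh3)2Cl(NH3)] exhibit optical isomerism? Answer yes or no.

yes

The six octahedral sites form three mutually perpendicular trans pairs.
There are 6 geometric isomers: ONO trans, PPh3 trans; ONO cis, PPh3 cis (3 arrangements, 2 chiral); ONO cis, PPh3 trans; ONO trans, PPh3 cis.
Of these, 2 lack any improper symmetry element and so occur as enantiomeric pairs, giving 6 + 2 = 8 stereoisomers in total.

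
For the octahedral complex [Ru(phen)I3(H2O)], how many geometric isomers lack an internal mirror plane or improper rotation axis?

0

An octahedron has six vertices in three trans pairs; every non-trans pair is cis.
Each phen is bidentate and must span two cis positions.
Systematic placement gives 2 geometric isomers: I fac; I mer.
Each arrangement has an internal mirror plane or centre of symmetry, so none is chiral.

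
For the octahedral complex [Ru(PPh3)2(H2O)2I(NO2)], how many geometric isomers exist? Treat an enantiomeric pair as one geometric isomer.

An octahedron has six vertices in three trans pairs; every non-trans pair is cis.
The distinct arrangements are (6 in all): PPh3 trans, H2O trans; PPh3 cis, H2O trans; PPh3 trans, H2O cis; PPh3 cis, H2O cis (3 arrangements, 2 chiral).

6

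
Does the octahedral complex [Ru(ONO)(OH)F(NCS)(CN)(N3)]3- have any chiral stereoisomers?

In an octahedral complex each vertex has one trans partner and four cis neighbours.
Systematic enumeration (placing each ligand type in turn and discarding arrangements equivalent by rotation or reflection) gives 15 geometric isomers.
Of these, 15 lack any improper symmetry element and so occur as enantiomeric pairs, giving 15 + 15 = 30 stereoisomers in total.

yes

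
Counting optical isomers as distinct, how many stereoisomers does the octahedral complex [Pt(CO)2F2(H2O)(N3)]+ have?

In an octahedral complex each vertex has one trans partner and four cis neighbours.
Working through the distinct placements yields 6 geometric isomers: CO trans, F trans; CO trans, F cis; CO cis, F cis (3 arrangements, 2 chiral); CO cis, F trans.
Of these, 2 lack any improper symmetry element and so occur as enantiomeric pairs, giving 6 + 2 = 8 stereoisomers in total.

8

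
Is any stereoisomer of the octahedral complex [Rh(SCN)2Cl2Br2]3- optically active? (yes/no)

yes

In an octahedral complex each vertex has one trans partner and four cis neighbours.
Systematic placement gives 5 geometric isomers: SCN trans, Cl trans, Br trans; SCN cis, Cl cis, Br trans; SCN trans, Cl cis, Br cis; SCN cis, Cl cis, Br cis (chiral); SCN cis, Cl trans, Br cis.
One of these lacks any improper symmetry element and so occurs as an enantiomeric pair, giving 5 + 1 = 6 stereoisomers in total.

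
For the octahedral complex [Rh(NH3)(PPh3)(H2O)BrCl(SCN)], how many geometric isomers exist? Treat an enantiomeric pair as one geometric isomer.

Exhaustive case analysis gives 15 geometric isomers.

15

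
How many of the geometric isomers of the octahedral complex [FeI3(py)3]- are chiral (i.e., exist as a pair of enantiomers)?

0

In an octahedral complex each vertex has one trans partner and four cis neighbours.
The distinct arrangements are (2 in all): I mer; I fac.
Each arrangement has an internal mirror plane or centre of symmetry, so none is chiral.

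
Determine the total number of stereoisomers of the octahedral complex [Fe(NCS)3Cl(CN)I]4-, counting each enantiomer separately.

5

In an octahedral complex each vertex has one trans partner and four cis neighbours.
Systematic placement gives 4 geometric isomers: NCS mer (3 arrangements); NCS fac (chiral).
One of these lacks any improper symmetry element and so occurs as an enantiomeric pair, giving 4 + 1 = 5 stereoisomers in total.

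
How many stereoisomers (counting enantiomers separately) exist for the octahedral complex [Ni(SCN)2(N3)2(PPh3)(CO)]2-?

8

The distinct arrangements are (6 in all): SCN trans, N3 cis; SCN cis, N3 cis (3 arrangements, 2 chiral); SCN trans, N3 trans; SCN cis, N3 trans.
Of these, 2 lack any improper symmetry element and so occur as enantiomeric pairs, giving 6 + 2 = 8 stereoisomers in total.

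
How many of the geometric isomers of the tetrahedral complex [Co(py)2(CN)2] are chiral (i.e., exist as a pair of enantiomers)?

All four vertices of a tetrahedron are equivalent and mutually adjacent, so cis/trans isomerism cannot arise.
Only one geometric arrangement is possible.

0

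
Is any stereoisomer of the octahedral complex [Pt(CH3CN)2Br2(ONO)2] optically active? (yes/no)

An octahedron has six vertices in three trans pairs; every non-trans pair is cis.
The distinct arrangements are (5 in all): CH3CN trans, Br trans, ONO trans; CH3CN cis, Br trans, ONO cis; CH3CN cis, Br cis, ONO trans; CH3CN cis, Br cis, ONO cis (chiral); CH3CN trans, Br cis, ONO cis.
One of these lacks any improper symmetry element and so occurs as an enantiomeric pair, giving 5 + 1 = 6 stereoisomers in total.

yes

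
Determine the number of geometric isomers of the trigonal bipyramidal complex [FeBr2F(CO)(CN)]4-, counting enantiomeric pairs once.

7

Systematic enumeration (placing each ligand type in turn and discarding arrangements equivalent by rotation or reflection) gives 7 geometric isomers.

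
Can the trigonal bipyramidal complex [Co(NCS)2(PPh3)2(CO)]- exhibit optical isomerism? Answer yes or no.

A trigonal bipyramid has two axial and three equatorial sites, which are chemically inequivalent.
Exhaustive case analysis gives 5 geometric isomers.
One of these lacks any improper symmetry element and so occurs as an enantiomeric pair, giving 5 + 1 = 6 stereoisomers in total.

yes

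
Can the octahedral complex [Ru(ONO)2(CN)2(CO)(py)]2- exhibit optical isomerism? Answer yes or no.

yes

In an octahedral complex each vertex has one trans partner and four cis neighbours.
There are 6 geometric isomers: ONO cis, CN trans; ONO trans, CN trans; ONO cis, CN cis (3 arrangements, 2 chiral); ONO trans, CN cis.
Of these, 2 lack any improper symmetry element and so occur as enantiomeric pairs, giving 6 + 2 = 8 stereoisomers in total.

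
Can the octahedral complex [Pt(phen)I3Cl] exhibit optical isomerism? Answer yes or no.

no

An octahedron has six vertices in three trans pairs; every non-trans pair is cis.
Each phen is bidentate and must span two cis positions.
Working through the distinct placements yields 2 geometric isomers: I fac; I mer.
Each arrangement has an internal mirror plane or centre of symmetry, so none is chiral.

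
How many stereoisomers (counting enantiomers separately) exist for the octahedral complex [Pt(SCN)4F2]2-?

2

There are 2 geometric isomers: F trans; F cis.
Each arrangement has an internal mirror plane or centre of symmetry, so none is chiral.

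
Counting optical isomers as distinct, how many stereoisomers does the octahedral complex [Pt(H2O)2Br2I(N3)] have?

The distinct arrangements are (6 in all): H2O trans, Br trans; H2O cis, Br trans; H2O cis, Br cis (3 arrangements, 2 chiral); H2O trans, Br cis.
Of these, 2 lack any improper symmetry element and so occur as enantiomeric pairs, giving 6 + 2 = 8 stereoisomers in total.

8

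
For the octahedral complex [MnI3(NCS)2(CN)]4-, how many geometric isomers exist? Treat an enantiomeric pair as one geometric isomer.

The six octahedral sites form three mutually perpendicular trans pairs.
Systematic placement gives 3 geometric isomers: I mer, NCS trans; I fac, NCS cis; I mer, NCS cis.

3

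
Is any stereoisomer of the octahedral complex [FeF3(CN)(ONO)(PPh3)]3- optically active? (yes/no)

yes

There are 4 geometric isomers: F mer (3 arrangements); F fac (chiral).
One of these lacks any improper symmetry element and so occurs as an enantiomeric pair, giving 4 + 1 = 5 stereoisomers in total.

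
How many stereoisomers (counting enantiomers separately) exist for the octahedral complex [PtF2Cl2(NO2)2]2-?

6

Working through the distinct placements yields 5 geometric isomers: F trans, Cl trans, NO2 trans; F cis, Cl trans, NO2 cis; F cis, Cl cis, NO2 trans; F cis, Cl cis, NO2 cis (chiral); F trans, Cl cis, NO2 cis.
One of these lacks any improper symmetry element and so occurs as an enantiomeric pair, giving 5 + 1 = 6 stereoisomers in total.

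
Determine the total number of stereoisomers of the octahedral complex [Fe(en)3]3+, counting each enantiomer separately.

2

An octahedron has six vertices in three trans pairs; every non-trans pair is cis.
Each en is bidentate and must span two cis positions.
Only one geometric arrangement is possible; it has no improper symmetry element, so it exists as a pair of enantiomers (2 stereoisomers).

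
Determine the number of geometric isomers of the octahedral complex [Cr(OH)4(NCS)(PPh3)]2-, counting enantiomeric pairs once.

2

There are 2 geometric isomers: NCS and PPh3 mutually cis; NCS and PPh3 mutually trans.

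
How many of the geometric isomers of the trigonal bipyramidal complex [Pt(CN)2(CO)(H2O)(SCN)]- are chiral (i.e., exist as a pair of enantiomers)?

3

A trigonal bipyramid has two axial and three equatorial sites, which are chemically inequivalent.
Placing the ligands in turn and identifying arrangements related by rotation or reflection leaves 7 distinct geometric isomers.
Of these, 3 lack any improper symmetry element and so occur as enantiomeric pairs, giving 7 + 3 = 10 stereoisomers in total.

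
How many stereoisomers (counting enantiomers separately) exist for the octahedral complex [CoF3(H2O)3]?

The distinct arrangements are (2 in all): F mer; F fac.
Each arrangement has an internal mirror plane or centre of symmetry, so none is chiral.

2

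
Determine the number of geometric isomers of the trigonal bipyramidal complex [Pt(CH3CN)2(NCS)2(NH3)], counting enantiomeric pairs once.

A trigonal bipyramid has two axial and three equatorial sites, which are chemically inequivalent.
Exhaustive case analysis gives 5 geometric isomers.

5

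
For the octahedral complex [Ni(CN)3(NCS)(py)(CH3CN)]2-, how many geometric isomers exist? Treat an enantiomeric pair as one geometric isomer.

4

The six octahedral sites form three mutually perpendicular trans pairs.
The distinct arrangements are (4 in all): CN mer (3 arrangements); CN fac (chiral).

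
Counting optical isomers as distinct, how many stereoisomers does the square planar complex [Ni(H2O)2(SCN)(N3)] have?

A square has two trans pairs of vertices; adjacent vertices are cis.
Systematic placement gives 2 geometric isomers: H2O cis; H2O trans.
Each arrangement has an internal mirror plane or centre of symmetry, so none is chiral.

2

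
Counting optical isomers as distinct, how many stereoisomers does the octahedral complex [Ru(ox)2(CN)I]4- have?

The six octahedral sites form three mutually perpendicular trans pairs.
Each ox is bidentate and must span two cis positions.
The distinct arrangements are (2 in all): CN and I mutually trans; CN and I mutually cis (chiral).
One of these lacks any improper symmetry element and so occurs as an enantiomeric pair, giving 2 + 1 = 3 stereoisomers in total.

3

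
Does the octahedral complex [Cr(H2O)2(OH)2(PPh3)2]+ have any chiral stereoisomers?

yes

In an octahedral complex each vertex has one trans partner and four cis neighbours.
Working through the distinct placements yields 5 geometric isomers: H2O trans, OH trans, PPh3 trans; H2O trans, OH cis, PPh3 cis; H2O cis, OH cis, PPh3 trans; H2O cis, OH cis, PPh3 cis (chiral); H2O cis, OH trans, PPh3 cis.
One of these lacks any improper symmetry element and so occurs as an enantiomeric pair, giving 5 + 1 = 6 stereoisomers in total.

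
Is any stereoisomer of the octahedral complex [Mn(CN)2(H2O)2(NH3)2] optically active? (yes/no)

yes

An octahedron has six vertices in three trans pairs; every non-trans pair is cis.
Systematic placement gives 5 geometric isomers: CN trans, H2O trans, NH3 trans; CN trans, H2O cis, NH3 cis; CN cis, H2O cis, NH3 trans; CN cis, H2O cis, NH3 cis (chiral); CN cis, H2O trans, NH3 cis.
One of these lacks any improper symmetry element and so occurs as an enantiomeric pair, giving 5 + 1 = 6 stereoisomers in total.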